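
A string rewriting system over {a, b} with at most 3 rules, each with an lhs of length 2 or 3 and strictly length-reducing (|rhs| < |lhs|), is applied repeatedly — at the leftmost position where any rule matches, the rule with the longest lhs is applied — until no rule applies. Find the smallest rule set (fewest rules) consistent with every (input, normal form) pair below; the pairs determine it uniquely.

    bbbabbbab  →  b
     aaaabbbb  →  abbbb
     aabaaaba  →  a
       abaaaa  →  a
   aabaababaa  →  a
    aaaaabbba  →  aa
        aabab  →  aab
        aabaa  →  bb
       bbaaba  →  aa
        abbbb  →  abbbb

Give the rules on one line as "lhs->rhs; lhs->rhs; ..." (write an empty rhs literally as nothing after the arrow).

  | bbbabbbab => babbbab => bbbab => bab => b
  | aaaabbbb => bbabbbb => abbbb
  | aabaaaba => aaaaba => bbaba => aba => a
  | abaaaa => aaaa => bba => a

aaa->bb; ba->; bba->a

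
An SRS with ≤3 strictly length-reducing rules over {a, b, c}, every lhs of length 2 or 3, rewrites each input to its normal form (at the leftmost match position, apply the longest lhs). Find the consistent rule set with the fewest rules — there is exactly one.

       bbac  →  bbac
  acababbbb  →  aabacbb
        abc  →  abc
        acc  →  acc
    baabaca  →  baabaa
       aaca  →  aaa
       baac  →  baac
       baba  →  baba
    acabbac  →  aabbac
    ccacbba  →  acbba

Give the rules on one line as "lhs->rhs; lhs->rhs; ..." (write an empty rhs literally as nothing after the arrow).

  | bbac
  | acababbbb => aababbbb => aabacbb
  | abc
  | acc

bbb->cb; ca->a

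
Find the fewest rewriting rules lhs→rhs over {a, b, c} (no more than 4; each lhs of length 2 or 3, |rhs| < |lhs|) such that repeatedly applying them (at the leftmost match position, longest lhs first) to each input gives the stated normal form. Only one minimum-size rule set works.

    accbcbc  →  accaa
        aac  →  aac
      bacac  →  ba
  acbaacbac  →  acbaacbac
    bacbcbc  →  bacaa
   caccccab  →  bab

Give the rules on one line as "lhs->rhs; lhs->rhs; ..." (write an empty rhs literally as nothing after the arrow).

bc->a; cac->; ccc->b

  | accbcbc => accabc => accaa
  | aac
  | bacac => ba
  | acbaacbac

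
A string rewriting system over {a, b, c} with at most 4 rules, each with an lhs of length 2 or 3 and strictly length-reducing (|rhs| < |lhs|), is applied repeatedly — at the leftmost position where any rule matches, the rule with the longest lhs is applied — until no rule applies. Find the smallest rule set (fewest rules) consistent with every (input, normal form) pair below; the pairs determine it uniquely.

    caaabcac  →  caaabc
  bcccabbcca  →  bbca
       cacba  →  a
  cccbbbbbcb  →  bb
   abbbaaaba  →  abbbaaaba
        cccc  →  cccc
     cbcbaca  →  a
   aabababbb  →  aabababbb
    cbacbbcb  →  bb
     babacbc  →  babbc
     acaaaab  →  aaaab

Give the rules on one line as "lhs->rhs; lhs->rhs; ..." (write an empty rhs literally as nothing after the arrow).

ac->; cab->ba; cb->

  | caaabcac => caaabc
  | bcccabbcca => bccbabcca => bcabcca => bbacca => bbca
  | cacba => cba => a
  | cccbbbbbcb => ccbbbbcb => cbbbcb => bbcb => bb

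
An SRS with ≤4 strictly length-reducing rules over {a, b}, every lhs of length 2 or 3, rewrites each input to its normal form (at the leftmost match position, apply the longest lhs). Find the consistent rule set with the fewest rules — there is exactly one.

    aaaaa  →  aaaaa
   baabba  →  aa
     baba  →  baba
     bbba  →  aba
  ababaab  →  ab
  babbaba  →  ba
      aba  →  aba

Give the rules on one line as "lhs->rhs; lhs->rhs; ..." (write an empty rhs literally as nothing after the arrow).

aab->b; abb->b; baa->ab; bb->a

  | aaaaa
  | baabba => abbba => bba => aa
  | baba
  | bbba => aba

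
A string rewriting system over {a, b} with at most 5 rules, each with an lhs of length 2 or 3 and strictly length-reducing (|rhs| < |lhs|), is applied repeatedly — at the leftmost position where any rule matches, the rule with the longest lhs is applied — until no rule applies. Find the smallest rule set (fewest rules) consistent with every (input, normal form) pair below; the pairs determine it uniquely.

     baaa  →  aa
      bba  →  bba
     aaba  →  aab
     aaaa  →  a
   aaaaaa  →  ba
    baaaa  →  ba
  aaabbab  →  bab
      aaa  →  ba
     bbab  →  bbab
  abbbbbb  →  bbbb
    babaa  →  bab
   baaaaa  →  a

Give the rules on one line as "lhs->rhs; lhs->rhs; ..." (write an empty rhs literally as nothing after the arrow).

  | baaa => aa
  | bba
  | aaba => aab
  | aaaa => baa => a

aaa->ba; aba->ab; abb->; baa->a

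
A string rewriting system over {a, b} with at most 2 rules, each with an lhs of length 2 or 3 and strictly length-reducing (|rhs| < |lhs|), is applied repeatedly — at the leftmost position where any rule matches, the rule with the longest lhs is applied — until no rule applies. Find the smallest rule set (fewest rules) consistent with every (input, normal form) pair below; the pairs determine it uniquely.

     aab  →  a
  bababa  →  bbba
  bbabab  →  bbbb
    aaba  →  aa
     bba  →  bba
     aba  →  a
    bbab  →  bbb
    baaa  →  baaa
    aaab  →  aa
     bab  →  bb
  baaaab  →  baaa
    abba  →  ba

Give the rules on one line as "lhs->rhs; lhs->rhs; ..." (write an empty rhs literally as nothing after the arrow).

  | aab => a
  | bababa => bbaba => bbba
  | bbabab => bbbab => bbbb
  | aaba => aa

ab->; bab->bb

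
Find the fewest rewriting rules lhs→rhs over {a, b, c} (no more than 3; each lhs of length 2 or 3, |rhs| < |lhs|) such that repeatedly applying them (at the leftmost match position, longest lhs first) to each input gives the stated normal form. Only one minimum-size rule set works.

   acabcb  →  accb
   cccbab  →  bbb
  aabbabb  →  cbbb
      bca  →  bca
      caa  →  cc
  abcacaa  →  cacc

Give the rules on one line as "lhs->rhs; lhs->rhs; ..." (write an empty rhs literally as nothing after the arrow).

  | acabcb => accb
  | cccbab => bbbab => bbb
  | aabbabb => cbbabb => cbbb
  | bca

aa->c; ab->; ccc->bb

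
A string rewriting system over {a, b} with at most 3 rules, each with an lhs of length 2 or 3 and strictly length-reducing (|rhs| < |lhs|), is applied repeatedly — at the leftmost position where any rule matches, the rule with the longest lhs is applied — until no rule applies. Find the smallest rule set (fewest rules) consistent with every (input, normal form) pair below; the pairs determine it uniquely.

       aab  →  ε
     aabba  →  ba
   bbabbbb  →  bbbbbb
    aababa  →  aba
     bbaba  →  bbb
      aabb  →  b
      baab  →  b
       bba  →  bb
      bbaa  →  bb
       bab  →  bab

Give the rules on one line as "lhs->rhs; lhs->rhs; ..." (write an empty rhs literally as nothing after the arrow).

  | aab => ε
  | aabba => ba
  | bbabbbb => bbbbbb
  | aababa => aba

aab->; bba->bb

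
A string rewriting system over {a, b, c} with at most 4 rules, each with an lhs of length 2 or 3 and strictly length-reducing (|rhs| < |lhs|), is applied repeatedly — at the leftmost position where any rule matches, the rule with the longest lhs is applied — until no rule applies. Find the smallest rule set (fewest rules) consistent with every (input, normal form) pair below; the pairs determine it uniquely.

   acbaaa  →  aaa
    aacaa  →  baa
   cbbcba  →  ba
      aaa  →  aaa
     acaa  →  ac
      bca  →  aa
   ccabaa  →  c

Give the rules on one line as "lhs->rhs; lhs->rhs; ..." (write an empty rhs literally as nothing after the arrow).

aac->b; bc->a; ca->c; cba->

  | acbaaa => aaa
  | aacaa => baa
  | cbbcba => cbaba => ba
  | aaa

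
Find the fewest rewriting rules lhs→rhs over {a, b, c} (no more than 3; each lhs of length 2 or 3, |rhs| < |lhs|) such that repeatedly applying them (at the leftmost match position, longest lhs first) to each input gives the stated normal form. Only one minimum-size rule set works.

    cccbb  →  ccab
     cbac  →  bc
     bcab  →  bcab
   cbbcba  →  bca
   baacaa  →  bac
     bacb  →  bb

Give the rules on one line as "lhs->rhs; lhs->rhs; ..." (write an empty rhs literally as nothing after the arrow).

  | cccbb => ccab
  | cbac => aac => bc
  | bcab
  | cbbcba => abcba => aaca => bca

aa->b; bcb->ac; cb->a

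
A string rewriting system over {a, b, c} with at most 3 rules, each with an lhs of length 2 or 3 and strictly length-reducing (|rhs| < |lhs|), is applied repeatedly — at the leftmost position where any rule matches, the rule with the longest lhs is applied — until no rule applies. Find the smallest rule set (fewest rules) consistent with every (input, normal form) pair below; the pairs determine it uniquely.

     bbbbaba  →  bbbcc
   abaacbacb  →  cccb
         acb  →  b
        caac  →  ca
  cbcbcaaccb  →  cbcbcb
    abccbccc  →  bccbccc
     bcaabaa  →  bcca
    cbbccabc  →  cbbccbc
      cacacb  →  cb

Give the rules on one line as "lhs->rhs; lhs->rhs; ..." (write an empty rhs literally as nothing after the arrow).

  | bbbbaba => bbbcba => bbbcc
  | abaacbacb => baacbacb => cacbacb => cbacb => cccb
  | acb => b
  | caac => ca

ab->b; ac->; ba->c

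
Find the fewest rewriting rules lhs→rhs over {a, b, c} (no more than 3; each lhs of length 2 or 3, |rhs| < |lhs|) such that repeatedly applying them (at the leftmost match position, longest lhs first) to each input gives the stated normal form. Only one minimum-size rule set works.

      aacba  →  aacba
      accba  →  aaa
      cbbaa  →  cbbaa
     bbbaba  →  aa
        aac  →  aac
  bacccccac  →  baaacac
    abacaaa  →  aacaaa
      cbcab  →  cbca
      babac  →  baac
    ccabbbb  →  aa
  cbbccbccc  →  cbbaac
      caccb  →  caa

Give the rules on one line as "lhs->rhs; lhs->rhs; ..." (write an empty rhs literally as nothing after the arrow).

  | aacba
  | accba => aaba => aaa
  | cbbaa
  | bbbaba => aba => aa

ab->a; bbb->; cc->a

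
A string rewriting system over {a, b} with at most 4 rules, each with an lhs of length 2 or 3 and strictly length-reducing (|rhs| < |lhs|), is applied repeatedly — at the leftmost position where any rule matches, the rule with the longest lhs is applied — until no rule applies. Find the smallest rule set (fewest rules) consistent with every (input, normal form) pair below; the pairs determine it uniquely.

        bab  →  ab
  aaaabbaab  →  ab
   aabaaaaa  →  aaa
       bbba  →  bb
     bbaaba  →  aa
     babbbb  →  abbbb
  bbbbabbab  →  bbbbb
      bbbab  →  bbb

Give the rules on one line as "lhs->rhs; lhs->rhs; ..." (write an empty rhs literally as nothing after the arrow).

  | bab => ab
  | aaaabbaab => aabbaab => bbaab => bab => ab
  | aabaaaaa => baaaaa => aaa
  | bbba => bb

aab->b; ba->a; baa->; bba->b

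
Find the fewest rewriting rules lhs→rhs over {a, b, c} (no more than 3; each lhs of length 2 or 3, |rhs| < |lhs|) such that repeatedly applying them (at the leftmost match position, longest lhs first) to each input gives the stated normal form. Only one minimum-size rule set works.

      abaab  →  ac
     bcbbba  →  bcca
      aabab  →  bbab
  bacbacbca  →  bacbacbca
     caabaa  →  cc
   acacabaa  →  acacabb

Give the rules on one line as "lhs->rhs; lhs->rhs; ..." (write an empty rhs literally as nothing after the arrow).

aa->b; bbb->c

  | abaab => abbb => ac
  | bcbbba => bcca
  | aabab => bbab
  | bacbacbca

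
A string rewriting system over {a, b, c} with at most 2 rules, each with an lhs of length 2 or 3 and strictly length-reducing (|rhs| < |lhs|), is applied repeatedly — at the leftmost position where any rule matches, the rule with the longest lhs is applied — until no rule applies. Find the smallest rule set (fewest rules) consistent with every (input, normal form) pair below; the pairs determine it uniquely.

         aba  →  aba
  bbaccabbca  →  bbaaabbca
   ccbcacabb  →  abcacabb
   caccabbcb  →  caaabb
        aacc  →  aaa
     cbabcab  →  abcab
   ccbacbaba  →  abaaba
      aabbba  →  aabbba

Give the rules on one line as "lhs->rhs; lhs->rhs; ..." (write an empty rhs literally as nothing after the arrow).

  | aba
  | bbaccabbca => bbaaabbca
  | ccbcacabb => abcacabb
  | caccabbcb => caaabbcb => caaabb

cb->; cc->a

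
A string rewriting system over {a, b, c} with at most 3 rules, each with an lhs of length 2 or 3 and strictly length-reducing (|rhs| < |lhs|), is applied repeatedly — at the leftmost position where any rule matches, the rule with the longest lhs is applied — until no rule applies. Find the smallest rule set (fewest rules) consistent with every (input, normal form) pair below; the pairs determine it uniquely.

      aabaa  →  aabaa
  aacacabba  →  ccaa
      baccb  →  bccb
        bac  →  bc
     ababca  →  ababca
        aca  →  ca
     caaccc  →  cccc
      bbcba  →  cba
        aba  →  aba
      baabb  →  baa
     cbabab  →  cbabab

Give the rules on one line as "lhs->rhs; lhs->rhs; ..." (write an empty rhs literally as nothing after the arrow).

  | aabaa
  | aacacabba => acacabba => cacabba => ccabba => ccaa
  | baccb => bccb
  | bac => bc

ac->c; bb->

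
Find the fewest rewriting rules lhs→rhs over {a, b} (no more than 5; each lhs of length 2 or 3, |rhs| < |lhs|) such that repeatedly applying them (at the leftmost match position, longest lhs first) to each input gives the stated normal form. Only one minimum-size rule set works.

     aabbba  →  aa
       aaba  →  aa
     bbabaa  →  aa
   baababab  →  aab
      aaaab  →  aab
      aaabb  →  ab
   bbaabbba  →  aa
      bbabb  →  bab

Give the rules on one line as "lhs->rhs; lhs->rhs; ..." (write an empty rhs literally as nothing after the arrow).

  | aabbba => aabba => aaba => aa
  | aaba => aa
  | bbabaa => babaa => baa => aa
  | baababab => aababab => aabab => aab

aaa->a; aba->a; baa->aa; bb->b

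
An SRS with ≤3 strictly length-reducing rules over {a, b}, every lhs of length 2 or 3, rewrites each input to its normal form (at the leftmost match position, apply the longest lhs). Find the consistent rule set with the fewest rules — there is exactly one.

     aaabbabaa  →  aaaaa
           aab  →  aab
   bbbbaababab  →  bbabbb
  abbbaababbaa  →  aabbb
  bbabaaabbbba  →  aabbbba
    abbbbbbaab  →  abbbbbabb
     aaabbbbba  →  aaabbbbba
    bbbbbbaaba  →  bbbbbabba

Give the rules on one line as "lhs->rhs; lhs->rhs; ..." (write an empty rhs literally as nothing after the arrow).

  | aaabbabaa => aaabbaaa => aaababa => aaaaba => aaaaa
  | aab
  | bbbbaababab => bbbabbabab => bbbabbaab => bbbababb => bbbaabb => bbabbb
  | abbbaababbaa => abbabbabbaa => abbabbabab => abbabbaab => abbababb => abbaabb => ababbb => aabbb

aba->aa; baa->ab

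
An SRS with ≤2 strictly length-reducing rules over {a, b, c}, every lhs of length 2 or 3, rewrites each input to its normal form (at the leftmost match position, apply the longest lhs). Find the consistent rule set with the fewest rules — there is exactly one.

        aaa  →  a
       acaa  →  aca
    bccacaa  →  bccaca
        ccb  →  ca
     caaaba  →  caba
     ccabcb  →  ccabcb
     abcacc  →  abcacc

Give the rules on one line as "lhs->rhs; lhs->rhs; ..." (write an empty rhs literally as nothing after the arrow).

  | aaa => aa => a
  | acaa => aca
  | bccacaa => bccaca
  | ccb => ca

aa->a; ccb->ca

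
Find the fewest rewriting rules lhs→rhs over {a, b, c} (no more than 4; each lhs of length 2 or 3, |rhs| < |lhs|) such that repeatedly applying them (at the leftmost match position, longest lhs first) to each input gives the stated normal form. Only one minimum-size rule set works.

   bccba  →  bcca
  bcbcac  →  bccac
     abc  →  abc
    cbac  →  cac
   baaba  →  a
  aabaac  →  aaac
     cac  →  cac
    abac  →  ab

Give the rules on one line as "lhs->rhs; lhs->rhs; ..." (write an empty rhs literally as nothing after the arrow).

ba->; bac->b; cb->c

  | bccba => bcca
  | bcbcac => bccac
  | abc
  | cbac => cac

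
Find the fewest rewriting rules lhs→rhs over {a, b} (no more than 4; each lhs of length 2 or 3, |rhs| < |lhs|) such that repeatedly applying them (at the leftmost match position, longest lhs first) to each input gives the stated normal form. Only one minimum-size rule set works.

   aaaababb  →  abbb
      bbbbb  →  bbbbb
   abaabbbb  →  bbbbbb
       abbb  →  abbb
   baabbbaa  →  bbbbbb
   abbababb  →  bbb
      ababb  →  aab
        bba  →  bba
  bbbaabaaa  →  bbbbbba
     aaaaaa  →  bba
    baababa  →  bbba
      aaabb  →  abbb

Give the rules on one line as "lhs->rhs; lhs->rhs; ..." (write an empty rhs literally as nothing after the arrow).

  | aaaababb => abababb => bababb => aaabb => abbb
  | bbbbb
  | abaabbbb => baabbbb => bbbbbb
  | abbb

aaa->ab; aba->ba; baa->bb; bab->aa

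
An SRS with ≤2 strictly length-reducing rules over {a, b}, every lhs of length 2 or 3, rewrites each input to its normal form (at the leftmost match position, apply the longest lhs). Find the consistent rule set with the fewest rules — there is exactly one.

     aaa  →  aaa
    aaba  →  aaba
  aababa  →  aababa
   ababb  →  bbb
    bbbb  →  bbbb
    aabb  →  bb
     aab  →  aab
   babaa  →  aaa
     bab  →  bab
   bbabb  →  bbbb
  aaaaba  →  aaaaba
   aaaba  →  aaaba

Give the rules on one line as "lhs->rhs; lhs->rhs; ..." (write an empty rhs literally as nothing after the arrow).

abb->bb; baa->aa

  | aaa
  | aaba
  | aababa
  | ababb => abbb => bbb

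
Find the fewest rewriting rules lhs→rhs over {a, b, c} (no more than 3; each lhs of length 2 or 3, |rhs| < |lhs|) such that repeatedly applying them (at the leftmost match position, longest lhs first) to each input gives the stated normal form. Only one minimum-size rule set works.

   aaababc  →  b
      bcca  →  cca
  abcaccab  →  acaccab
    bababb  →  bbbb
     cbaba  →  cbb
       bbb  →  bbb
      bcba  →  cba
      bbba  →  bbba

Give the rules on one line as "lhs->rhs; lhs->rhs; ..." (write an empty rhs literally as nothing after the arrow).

  | aaababc => aabbc => aabc => aac => b
  | bcca => cca
  | abcaccab => acaccab
  | bababb => bbbb

aac->b; aba->b; bc->c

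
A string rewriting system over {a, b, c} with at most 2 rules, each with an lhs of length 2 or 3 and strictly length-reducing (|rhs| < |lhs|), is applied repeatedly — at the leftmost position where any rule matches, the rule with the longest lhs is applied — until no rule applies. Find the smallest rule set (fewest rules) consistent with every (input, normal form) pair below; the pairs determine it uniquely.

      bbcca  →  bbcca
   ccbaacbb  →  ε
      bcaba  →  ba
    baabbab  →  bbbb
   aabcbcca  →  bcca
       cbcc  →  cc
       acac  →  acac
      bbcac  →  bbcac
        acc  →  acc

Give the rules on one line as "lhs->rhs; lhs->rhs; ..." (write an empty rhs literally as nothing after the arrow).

  | bbcca
  | ccbaacbb => caacbb => caab => cab => cb => ε
  | bcaba => bcba => ba
  | baabbab => babbab => bbbab => bbbb

ab->b; cb->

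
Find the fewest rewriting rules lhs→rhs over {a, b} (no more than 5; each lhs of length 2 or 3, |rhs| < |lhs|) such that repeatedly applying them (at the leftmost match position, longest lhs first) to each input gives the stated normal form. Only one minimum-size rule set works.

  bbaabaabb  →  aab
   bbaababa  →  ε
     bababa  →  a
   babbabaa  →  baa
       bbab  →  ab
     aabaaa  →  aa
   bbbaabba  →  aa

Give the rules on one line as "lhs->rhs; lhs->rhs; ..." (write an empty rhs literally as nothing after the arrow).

  | bbaabaabb => aabaabb => aabb => aab
  | bbaababa => aababa => aba => ε
  | bababa => bba => a
  | babbabaa => baabaa => baa

aaa->aa; aba->; bb->b; bba->a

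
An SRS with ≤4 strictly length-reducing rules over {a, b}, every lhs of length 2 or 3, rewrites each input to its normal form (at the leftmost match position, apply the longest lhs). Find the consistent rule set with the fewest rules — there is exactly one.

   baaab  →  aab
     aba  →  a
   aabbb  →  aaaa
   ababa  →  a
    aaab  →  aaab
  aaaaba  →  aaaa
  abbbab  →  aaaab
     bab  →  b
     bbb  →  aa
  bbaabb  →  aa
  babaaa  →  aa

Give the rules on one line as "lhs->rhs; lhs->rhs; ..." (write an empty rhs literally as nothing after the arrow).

ba->; bb->; bbb->aa

  | baaab => aab
  | aba => a
  | aabbb => aaaa
  | ababa => aba => a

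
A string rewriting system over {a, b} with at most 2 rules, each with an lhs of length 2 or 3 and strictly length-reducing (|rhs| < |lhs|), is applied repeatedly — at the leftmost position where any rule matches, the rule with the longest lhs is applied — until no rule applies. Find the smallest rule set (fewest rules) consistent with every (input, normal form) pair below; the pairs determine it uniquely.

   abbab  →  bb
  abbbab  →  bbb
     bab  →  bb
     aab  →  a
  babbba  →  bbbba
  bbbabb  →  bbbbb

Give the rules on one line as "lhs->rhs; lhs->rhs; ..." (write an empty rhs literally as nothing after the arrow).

  | abbab => bab => bb
  | abbbab => bbab => bbb
  | bab => bb
  | aab => a

ab->; bab->bb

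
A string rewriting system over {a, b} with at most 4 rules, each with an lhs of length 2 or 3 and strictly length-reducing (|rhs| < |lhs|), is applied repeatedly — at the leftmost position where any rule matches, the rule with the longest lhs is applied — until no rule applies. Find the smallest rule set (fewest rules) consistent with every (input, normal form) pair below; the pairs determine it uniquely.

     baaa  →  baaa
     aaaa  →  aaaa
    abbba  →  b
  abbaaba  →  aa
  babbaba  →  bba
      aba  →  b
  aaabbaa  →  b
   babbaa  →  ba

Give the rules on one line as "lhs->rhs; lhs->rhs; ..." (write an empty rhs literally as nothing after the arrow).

  | baaa
  | aaaa
  | abbba => abba => aba => b
  | abbaaba => abaaba => baba => aa

ab->b; aba->b; abb->ab; bab->a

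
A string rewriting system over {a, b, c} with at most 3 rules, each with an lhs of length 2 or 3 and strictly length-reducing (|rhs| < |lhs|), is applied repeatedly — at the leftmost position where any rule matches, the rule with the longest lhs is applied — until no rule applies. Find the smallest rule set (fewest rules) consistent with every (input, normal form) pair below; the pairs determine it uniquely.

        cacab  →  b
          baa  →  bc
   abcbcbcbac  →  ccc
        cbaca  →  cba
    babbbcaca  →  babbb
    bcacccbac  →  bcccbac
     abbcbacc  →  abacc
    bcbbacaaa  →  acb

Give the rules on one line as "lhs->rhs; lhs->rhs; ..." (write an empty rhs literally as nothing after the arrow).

  | cacab => cab => b
  | baa => bc
  | abcbcbcbac => aaccbcbac => cccbcbac => cccacac => cccac => ccc
  | cbaca => cba

aa->c; bcb->ac; ca->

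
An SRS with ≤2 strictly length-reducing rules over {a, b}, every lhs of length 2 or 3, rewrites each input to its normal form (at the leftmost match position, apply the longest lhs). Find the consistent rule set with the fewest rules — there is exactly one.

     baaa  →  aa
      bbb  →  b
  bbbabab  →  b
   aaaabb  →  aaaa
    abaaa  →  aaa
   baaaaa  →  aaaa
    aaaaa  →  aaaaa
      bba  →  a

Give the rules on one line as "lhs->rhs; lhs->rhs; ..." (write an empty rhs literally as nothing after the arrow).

ba->; bb->

  | baaa => aa
  | bbb => b
  | bbbabab => babab => bab => b
  | aaaabb => aaaa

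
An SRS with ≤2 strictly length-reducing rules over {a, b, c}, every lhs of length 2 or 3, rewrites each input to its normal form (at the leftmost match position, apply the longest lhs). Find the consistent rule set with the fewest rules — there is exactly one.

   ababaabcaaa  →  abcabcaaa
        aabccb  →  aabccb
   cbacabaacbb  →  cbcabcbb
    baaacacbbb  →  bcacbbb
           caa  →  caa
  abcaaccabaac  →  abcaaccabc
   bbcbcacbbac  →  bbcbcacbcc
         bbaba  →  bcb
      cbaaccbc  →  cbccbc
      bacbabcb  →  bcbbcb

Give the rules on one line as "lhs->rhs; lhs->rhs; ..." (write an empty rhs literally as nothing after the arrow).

ba->b; bba->bc

  | ababaabcaaa => abbaabcaaa => abcabcaaa
  | aabccb
  | cbacabaacbb => cbcabaacbb => cbcabacbb => cbcabcbb
  | baaacacbbb => baacacbbb => bacacbbb => bcacbbb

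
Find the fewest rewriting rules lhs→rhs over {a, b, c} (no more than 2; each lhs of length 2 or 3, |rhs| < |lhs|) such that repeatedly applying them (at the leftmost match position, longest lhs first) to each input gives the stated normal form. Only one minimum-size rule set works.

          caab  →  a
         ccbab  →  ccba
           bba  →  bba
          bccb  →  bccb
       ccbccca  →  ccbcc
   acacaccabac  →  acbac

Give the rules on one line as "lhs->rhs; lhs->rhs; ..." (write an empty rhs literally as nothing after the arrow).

ab->a; ca->

  | caab => ab => a
  | ccbab => ccba
  | bba
  | bccb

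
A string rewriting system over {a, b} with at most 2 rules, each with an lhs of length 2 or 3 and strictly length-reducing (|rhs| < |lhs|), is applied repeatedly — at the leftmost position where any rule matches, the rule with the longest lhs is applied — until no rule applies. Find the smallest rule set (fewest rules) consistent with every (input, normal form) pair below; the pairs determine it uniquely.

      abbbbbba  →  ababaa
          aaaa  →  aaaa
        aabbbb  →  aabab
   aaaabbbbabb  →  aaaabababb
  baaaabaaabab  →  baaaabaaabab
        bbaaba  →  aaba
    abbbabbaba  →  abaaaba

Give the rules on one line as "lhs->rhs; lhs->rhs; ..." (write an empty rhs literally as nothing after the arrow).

  | abbbbbba => ababbba => ababaa
  | aaaa
  | aabbbb => aabab
  | aaaabbbbabb => aaaabababb

bba->a; bbb->ba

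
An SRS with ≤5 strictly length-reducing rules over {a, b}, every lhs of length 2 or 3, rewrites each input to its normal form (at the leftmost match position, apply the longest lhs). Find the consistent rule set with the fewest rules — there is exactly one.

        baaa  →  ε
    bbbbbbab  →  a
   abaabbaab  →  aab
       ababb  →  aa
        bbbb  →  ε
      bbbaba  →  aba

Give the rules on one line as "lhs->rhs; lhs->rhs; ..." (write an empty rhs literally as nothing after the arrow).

aaa->b; bab->ab; bb->; bba->ab

  | baaa => bb => ε
  | bbbbbbab => bbbbab => bbab => abb => a
  | abaabbaab => abaaabab => abbbab => abab => aab
  | ababb => aabb => aa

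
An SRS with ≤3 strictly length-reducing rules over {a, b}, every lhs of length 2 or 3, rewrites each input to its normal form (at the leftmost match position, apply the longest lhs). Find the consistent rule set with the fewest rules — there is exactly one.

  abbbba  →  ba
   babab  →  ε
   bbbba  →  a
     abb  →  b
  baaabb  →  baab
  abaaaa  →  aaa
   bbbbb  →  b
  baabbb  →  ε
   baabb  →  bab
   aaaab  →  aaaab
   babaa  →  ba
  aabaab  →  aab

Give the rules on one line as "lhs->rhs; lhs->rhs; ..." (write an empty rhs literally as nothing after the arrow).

  | abbbba => bbba => ba
  | babab => bb => ε
  | bbbba => bba => a
  | abb => b

aba->; abb->b; bb->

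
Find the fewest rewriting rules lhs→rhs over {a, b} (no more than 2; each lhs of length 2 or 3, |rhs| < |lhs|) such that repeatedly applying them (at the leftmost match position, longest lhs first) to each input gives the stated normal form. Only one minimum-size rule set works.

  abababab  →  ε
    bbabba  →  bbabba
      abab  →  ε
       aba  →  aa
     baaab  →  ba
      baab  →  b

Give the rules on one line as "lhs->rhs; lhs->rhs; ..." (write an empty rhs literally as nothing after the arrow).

  | abababab => aababab => abab => aab => ε
  | bbabba
  | abab => aab => ε
  | aba => aa

aab->; aba->aa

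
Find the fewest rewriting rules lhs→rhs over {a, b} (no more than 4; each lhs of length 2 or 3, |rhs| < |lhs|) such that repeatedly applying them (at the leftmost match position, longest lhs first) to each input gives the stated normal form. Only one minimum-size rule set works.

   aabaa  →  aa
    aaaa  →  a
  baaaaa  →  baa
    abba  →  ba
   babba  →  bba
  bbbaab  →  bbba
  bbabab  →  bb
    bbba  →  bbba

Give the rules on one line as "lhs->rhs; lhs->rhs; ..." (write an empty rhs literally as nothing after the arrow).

aaa->; ab->; aba->; bab->b

  | aabaa => aa
  | aaaa => a
  | baaaaa => baa
  | abba => ba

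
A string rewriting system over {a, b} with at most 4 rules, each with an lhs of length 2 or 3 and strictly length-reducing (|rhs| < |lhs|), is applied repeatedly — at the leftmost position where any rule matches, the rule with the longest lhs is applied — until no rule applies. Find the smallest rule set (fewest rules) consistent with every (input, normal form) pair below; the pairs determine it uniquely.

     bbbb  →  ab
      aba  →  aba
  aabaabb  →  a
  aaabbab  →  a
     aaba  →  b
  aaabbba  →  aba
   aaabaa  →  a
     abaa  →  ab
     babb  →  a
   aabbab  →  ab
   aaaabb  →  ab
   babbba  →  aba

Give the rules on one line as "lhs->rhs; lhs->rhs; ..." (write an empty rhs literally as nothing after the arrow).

  | bbbb => abb => ab
  | aba
  | aabaabb => bbaabb => aaabb => babb => bb => a
  | aaabbab => babbab => bbab => aab => bb => a

aa->b; abb->ab; bab->b; bb->a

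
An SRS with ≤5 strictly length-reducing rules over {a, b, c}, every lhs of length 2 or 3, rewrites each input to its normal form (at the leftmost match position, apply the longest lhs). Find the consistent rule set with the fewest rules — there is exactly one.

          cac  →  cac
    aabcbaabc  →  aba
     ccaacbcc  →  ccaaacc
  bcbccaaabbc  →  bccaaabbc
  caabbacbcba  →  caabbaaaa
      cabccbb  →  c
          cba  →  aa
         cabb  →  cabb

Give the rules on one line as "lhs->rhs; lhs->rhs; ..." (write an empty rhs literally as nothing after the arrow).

  | cac
  | aabcbaabc => abaabc => aba
  | ccaacbcc => ccaaacc
  | bcbccaaabbc => bccaaabbc

abc->; bcb->b; cb->a; cbb->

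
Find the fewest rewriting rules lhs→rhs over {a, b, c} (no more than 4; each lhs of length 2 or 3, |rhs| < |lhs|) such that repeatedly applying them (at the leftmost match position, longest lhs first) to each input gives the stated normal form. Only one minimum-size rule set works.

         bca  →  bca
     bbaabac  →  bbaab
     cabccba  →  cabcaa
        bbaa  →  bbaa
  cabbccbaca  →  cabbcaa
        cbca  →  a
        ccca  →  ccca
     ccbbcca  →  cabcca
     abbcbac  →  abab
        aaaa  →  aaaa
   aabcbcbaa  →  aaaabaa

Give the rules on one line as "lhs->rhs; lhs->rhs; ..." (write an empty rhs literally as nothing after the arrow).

  | bca
  | bbaabac => bbaab
  | cabccba => cabcaa
  | bbaa

ac->; bcb->ab; cb->a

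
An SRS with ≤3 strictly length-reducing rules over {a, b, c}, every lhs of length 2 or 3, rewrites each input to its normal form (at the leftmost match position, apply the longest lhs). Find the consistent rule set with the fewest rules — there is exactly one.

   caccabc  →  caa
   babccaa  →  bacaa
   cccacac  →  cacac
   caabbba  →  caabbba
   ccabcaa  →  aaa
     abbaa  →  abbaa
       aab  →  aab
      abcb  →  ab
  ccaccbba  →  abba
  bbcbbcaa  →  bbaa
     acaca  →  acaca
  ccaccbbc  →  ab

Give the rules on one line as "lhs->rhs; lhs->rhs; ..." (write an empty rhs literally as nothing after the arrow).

  | caccabc => caabc => caa
  | babccaa => bacaa
  | cccacac => cacac
  | caabbba

bc->; cc->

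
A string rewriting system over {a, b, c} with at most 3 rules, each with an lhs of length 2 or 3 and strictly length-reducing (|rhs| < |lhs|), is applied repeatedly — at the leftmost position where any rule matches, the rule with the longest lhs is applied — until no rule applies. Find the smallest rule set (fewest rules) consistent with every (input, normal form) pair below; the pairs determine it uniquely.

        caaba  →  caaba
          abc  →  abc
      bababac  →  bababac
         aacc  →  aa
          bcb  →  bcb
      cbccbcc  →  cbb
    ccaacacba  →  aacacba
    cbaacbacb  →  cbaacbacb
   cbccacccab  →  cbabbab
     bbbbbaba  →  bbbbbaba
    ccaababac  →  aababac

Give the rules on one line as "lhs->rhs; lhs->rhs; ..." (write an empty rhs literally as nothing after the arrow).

cc->; ccc->bb

  | caaba
  | abc
  | bababac
  | aacc => aa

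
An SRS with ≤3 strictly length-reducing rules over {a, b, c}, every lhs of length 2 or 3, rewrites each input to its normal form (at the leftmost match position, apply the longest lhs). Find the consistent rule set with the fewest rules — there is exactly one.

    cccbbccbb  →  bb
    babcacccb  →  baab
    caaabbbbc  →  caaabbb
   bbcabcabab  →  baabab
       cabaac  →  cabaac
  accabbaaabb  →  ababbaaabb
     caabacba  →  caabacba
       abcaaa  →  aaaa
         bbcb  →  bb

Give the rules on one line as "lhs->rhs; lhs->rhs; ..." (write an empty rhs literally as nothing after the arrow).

  | cccbbccbb => bcbbccbb => bbccbb => bcbb => bb
  | babcacccb => baacccb => baabcb => baab
  | caaabbbbc => caaabbb
  | bbcabcabab => babcabab => baabab

bc->; cc->b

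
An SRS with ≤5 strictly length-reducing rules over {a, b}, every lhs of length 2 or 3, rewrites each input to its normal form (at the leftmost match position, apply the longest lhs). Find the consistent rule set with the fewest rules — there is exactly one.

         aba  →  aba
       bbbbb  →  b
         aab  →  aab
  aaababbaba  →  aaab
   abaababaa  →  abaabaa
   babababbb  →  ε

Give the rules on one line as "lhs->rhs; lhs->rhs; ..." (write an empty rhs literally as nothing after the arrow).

bab->b; bb->b; bba->b; bbb->

  | aba
  | bbbbb => bb => b
  | aab
  | aaababbaba => aaabbaba => aaabba => aaab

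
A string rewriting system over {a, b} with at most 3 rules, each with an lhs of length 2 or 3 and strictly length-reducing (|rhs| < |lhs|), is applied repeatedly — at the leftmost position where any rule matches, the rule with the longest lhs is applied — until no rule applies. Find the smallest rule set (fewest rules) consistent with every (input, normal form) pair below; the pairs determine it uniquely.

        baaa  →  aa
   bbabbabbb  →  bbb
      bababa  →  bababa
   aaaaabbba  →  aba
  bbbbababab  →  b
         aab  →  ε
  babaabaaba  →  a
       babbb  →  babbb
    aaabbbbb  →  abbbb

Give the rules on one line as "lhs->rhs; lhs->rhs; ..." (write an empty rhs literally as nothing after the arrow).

aab->; baa->a; bba->

  | baaa => aa
  | bbabbabbb => bbabbb => bbb
  | bababa
  | aaaaabbba => aaabba => aba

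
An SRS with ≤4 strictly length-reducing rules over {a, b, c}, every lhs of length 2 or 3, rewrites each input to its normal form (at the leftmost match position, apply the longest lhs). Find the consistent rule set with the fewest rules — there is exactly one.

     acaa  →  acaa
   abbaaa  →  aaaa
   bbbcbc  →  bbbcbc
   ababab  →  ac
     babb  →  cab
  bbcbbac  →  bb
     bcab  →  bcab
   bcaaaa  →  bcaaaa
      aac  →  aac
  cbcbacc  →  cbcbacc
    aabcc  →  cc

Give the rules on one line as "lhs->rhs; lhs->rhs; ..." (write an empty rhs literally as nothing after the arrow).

aab->; bab->ca; bba->a; cac->

  | acaa
  | abbaaa => aaaa
  | bbbcbc
  | ababab => acaab => ac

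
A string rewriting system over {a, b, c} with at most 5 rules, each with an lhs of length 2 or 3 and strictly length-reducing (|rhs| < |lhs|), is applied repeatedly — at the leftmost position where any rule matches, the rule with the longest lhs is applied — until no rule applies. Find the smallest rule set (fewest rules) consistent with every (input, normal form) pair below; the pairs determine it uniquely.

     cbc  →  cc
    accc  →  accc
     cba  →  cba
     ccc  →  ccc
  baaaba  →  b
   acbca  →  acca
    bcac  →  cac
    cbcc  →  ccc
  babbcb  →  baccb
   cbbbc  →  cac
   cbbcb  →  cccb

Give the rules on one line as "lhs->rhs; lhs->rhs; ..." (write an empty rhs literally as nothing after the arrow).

  | cbc => cc
  | accc
  | cba
  | ccc

aa->b; bb->a; bbc->cc; bc->c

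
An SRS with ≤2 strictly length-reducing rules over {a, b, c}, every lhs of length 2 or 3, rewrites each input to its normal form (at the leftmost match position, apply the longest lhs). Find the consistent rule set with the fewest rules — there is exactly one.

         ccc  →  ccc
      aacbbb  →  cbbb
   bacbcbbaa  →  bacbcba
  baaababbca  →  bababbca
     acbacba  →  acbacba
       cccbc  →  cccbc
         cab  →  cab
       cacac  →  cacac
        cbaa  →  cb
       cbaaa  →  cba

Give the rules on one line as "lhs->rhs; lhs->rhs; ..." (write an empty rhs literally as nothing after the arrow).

aa->; bba->b

  | ccc
  | aacbbb => cbbb
  | bacbcbbaa => bacbcba
  | baaababbca => bababbca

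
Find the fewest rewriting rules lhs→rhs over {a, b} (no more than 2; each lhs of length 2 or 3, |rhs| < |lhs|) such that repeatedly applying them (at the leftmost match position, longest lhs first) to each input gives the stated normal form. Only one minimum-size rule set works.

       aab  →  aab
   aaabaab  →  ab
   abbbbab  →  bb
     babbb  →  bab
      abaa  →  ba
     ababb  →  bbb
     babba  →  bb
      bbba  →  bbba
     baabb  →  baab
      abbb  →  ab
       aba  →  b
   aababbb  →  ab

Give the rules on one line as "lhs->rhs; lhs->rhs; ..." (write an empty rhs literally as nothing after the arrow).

  | aab
  | aaabaab => aabab => abb => ab
  | abbbbab => abbbab => abbab => abab => bb
  | babbb => babb => bab

aba->b; abb->ab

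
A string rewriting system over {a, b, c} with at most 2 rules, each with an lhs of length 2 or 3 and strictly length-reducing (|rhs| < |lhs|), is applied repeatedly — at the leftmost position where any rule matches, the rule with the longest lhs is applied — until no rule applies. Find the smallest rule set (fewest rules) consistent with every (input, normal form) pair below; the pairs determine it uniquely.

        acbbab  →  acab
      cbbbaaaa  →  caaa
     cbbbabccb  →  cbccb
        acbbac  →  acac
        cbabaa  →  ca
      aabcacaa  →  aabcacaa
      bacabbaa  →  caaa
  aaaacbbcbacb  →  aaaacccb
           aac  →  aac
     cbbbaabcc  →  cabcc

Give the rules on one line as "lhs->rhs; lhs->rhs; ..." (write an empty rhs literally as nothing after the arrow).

ba->; bb->

  | acbbab => acab
  | cbbbaaaa => cbaaaa => caaa
  | cbbbabccb => cbabccb => cbccb
  | acbbac => acac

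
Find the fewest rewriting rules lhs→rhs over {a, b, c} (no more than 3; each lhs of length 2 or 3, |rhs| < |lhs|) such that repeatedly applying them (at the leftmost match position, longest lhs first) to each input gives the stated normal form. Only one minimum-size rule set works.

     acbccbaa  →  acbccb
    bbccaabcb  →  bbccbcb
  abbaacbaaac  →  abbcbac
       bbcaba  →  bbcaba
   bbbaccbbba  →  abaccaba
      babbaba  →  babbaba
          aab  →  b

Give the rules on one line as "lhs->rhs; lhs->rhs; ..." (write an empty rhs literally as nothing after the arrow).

aa->; bbb->ab

  | acbccbaa => acbccb
  | bbccaabcb => bbccbcb
  | abbaacbaaac => abbcbaaac => abbcbac
  | bbcaba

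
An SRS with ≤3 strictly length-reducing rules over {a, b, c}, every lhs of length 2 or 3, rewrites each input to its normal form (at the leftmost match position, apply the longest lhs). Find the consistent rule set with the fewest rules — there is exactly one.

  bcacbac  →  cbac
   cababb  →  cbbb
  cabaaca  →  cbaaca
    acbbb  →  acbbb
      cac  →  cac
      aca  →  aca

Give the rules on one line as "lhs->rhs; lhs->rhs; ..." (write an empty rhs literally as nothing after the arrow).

ab->b; bca->

  | bcacbac => cbac
  | cababb => cbabb => cbbb
  | cabaaca => cbaaca
  | acbbb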